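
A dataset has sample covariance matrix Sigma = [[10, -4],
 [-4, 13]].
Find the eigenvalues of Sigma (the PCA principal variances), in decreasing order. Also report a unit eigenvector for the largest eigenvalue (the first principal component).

Step 1 — characteristic polynomial of 2×2 Sigma:
  det(Sigma - λI) = λ² - trace · λ + det = 0.
  trace = 10 + 13 = 23, det = 10·13 - (-4)² = 114.
Step 2 — discriminant:
  Δ = trace² - 4·det = 529 - 456 = 73.
Step 3 — eigenvalues:
  λ = (trace ± √Δ)/2 = (23 ± 8.544)/2,
  λ_1 = 15.772,  λ_2 = 7.228.

Step 4 — unit eigenvector for λ_1: solve (Sigma - λ_1 I)v = 0. First row:
  (10 - 15.772)·v_x + (-4)·v_y = 0, i.e. (-5.772)·v_x + (-4)·v_y = 0,
  so v ∝ (b, λ_1 - a) = (-4, 5.772); multiply by -1 so the first entry is positive: u = (4, -5.772).
  ||u|| = √((4)² + (-5.772)²) = √(49.316) ≈ 7.0225,
  v_1 = u/||u|| ≈ (0.5696, -0.8219) (||v_1|| = 1).

λ_1 = 15.772,  λ_2 = 7.228;  v_1 ≈ (0.5696, -0.8219)


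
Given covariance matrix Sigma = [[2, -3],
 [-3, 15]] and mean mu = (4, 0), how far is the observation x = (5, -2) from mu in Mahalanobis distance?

Step 1 — centre the observation: (x - mu) = (1, -2).

Step 2 — invert Sigma. det(Sigma) = 2·15 - (-3)² = 21.
  Sigma^{-1} = (1/det) · [[d, -b], [-b, a]] = [[0.7143, 0.1429],
 [0.1429, 0.0952]].

Step 3 — form the quadratic (x - mu)^T · Sigma^{-1} · (x - mu):
  Sigma^{-1} · (x - mu) = (0.4286, -0.0476).
  (x - mu)^T · [Sigma^{-1} · (x - mu)] = (1)·(0.4286) + (-2)·(-0.0476) = 0.5238.

Step 4 — take square root: d = √(0.5238) ≈ 0.7237.

d(x, mu) = √(0.5238) ≈ 0.7237


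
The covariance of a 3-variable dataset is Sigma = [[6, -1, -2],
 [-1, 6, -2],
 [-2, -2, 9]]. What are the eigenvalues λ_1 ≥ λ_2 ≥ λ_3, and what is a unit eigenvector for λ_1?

Step 1 — characteristic polynomial p(λ) = det(λI - Sigma) = λ³ - tr·λ² + c_1·λ - det, where tr = trace, c_1 = sum of the principal 2×2 minors, det = det(Sigma):
  tr = 6 + 6 + 9 = 21,
  c_1 = (6·6 - (-1)²) + (6·9 - (-2)²) + (6·9 - (-2)²) = 35 + 50 + 50 = 135,
  det = 6·(6·9 - (-2)²) - (-1)·((-1)·9 - (-2)·(-2)) + (-2)·((-1)·(-2) - 6·(-2)) = 6·(50) - (-1)·(-13) + (-2)·(14) = 259.
  So p(λ) = λ³ - 21λ² + 135λ - 259.
Step 2 — look for an integer root (rational root theorem: any rational root is an integer divisor of 259). Testing λ = 7:
  p(7) = 343 - 1029 + 945 - 259 = 0  ✓
  Dividing out (λ - 7): p(λ) = (λ - 7)(λ² - 14λ + 37).
Step 3 — remaining eigenvalues from the quadratic λ² - 14λ + 37 = 0:
  Δ = 14² - 4·37 = 196 - 148 = 48,  λ = (14 ± √48)/2 = (14 ± 6.9282)/2 ≈ 10.4641 or 3.5359.
  Sorted: λ_1 = 10.4641,  λ_2 = 7,  λ_3 = 3.5359  (check: sum = 21 = tr ✓).

Step 4 — unit eigenvector for λ_1 ≈ 10.4641: v spans the null space of (Sigma - λ_1 I), whose rows are
  r_1 = (-4.4641, -1, -2),  r_2 = (-1, -4.4641, -2),  r_3 = (-2, -2, -1.4641).
  v is orthogonal to every row, so take v ∝ r_1 × r_2 = ((-1)·(-2) - (-2)·(-4.4641), (-2)·(-1) - (-4.4641)·(-2), (-4.4641)·(-4.4641) - (-1)·(-1)) ≈ (-6.9282, -6.9282, 18.9282).
  Rescale (multiply by -1 so the first nonzero entry is positive): u = (6.9282, 6.9282, -18.9282).
  ||u|| = √((6.9282)² + (6.9282)² + (-18.9282)²) = √(454.2769) ≈ 21.3138,  v_1 = u/||u|| ≈ (0.3251, 0.3251, -0.8881) (||v_1|| = 1).

λ_1 = 10.4641,  λ_2 = 7,  λ_3 = 3.5359;  v_1 ≈ (0.3251, 0.3251, -0.8881)


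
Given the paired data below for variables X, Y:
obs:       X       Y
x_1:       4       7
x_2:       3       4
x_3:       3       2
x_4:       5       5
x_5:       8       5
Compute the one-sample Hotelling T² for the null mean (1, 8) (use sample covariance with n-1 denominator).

Step 1 — sample mean vector:
  mean(X) = (4 + 3 + 3 + 5 + 8) / 5 = 23/5 = 4.6
  mean(Y) = (7 + 4 + 2 + 5 + 5) / 5 = 23/5 = 4.6
  x̄ = (4.6, 4.6),  deviation x̄ - mu_0 = (4.6, 4.6) - (1, 8) = (3.6, -3.4).

Step 2 — sample covariance matrix, S[i,j] = (1/(n-1)) · Σ_k (x_{k,i} - mean_i) · (x_{k,j} - mean_j), divisor n-1 = 4:
  S[X,X] = ((-0.6)·(-0.6) + (-1.6)·(-1.6) + (-1.6)·(-1.6) + (0.4)·(0.4) + (3.4)·(3.4)) / 4 = 17.2/4 = 4.3
  S[X,Y] = ((-0.6)·(2.4) + (-1.6)·(-0.6) + (-1.6)·(-2.6) + (0.4)·(0.4) + (3.4)·(0.4)) / 4 = 5.2/4 = 1.3
  S[Y,Y] = ((2.4)·(2.4) + (-0.6)·(-0.6) + (-2.6)·(-2.6) + (0.4)·(0.4) + (0.4)·(0.4)) / 4 = 13.2/4 = 3.3
  S = [[4.3, 1.3],
 [1.3, 3.3]].

Step 3 — invert S. det(S) = 4.3·3.3 - (1.3)² = 12.5.
  S^{-1} = (1/det) · [[d, -b], [-b, a]] = [[0.264, -0.104],
 [-0.104, 0.344]].

Step 4 — quadratic form (x̄ - mu_0)^T · S^{-1} · (x̄ - mu_0):
  S^{-1} · (x̄ - mu_0) = (1.304, -1.544),
  (x̄ - mu_0)^T · [...] = (3.6)·(1.304) + (-3.4)·(-1.544) = 9.944.

Step 5 — scale by n: T² = 5 · 9.944 = 49.72.

T² ≈ 49.72


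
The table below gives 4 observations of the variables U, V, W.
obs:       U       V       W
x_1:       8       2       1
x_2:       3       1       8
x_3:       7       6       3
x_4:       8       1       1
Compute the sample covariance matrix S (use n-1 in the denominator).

Step 1 — column means:
  mean(U) = (8 + 3 + 7 + 8) / 4 = 26/4 = 6.5
  mean(V) = (2 + 1 + 6 + 1) / 4 = 10/4 = 2.5
  mean(W) = (1 + 8 + 3 + 1) / 4 = 13/4 = 3.25

Step 2 — sample covariance S[i,j] = (1/(n-1)) · Σ_k (x_{k,i} - mean_i) · (x_{k,j} - mean_j), with n-1 = 3.
  S[U,U] = ((1.5)·(1.5) + (-3.5)·(-3.5) + (0.5)·(0.5) + (1.5)·(1.5)) / 3 = 17/3 = 5.6667
  S[U,V] = ((1.5)·(-0.5) + (-3.5)·(-1.5) + (0.5)·(3.5) + (1.5)·(-1.5)) / 3 = 4/3 = 1.3333
  S[U,W] = ((1.5)·(-2.25) + (-3.5)·(4.75) + (0.5)·(-0.25) + (1.5)·(-2.25)) / 3 = -23.5/3 = -7.8333
  S[V,V] = ((-0.5)·(-0.5) + (-1.5)·(-1.5) + (3.5)·(3.5) + (-1.5)·(-1.5)) / 3 = 17/3 = 5.6667
  S[V,W] = ((-0.5)·(-2.25) + (-1.5)·(4.75) + (3.5)·(-0.25) + (-1.5)·(-2.25)) / 3 = -3.5/3 = -1.1667
  S[W,W] = ((-2.25)·(-2.25) + (4.75)·(4.75) + (-0.25)·(-0.25) + (-2.25)·(-2.25)) / 3 = 32.75/3 = 10.9167

S is symmetric (S[j,i] = S[i,j]). Assembling:

S = [[5.6667, 1.3333, -7.8333],
 [1.3333, 5.6667, -1.1667],
 [-7.8333, -1.1667, 10.9167]]


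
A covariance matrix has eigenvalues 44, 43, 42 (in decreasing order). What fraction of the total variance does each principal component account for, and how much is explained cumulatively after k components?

Step 1 — total variance = trace(Sigma) = Σ λ_i = 44 + 43 + 42 = 129.

Step 2 — fraction explained by component i = λ_i / Σ λ:
  PC1: 44/129 = 0.3411
  PC2: 43/129 = 0.3333
  PC3: 42/129 = 0.3256

Step 3 — cumulative fraction after k components = (λ_1 + ... + λ_k) / Σ λ:
  k = 1: 44/129 = 0.3411
  k = 2: (44 + 43)/129 = 87/129 = 0.6744
  k = 3: (44 + 43 + 42)/129 = 129/129 = 1

Summary (fraction, with percent):

explained: PC1 0.3411 (34.11%), PC2 0.3333 (33.33%), PC3 0.3256 (32.56%);  cumulative: 0.3411, 0.6744, 1


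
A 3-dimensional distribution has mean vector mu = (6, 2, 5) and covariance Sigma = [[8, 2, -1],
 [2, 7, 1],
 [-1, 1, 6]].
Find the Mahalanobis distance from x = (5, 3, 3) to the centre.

Step 1 — centre the observation: (x - mu) = (-1, 1, -2).

Step 2 — invert Sigma (cofactor / det for 3×3, or solve directly):
  Sigma^{-1} = [[0.1399, -0.0444, 0.0307],
 [-0.0444, 0.1604, -0.0341],
 [0.0307, -0.0341, 0.1775]].

Step 3 — form the quadratic (x - mu)^T · Sigma^{-1} · (x - mu):
  Sigma^{-1} · (x - mu) = (-0.2457, 0.273, -0.4198).
  (x - mu)^T · [Sigma^{-1} · (x - mu)] = (-1)·(-0.2457) + (1)·(0.273) + (-2)·(-0.4198) = 1.3584.

Step 4 — take square root: d = √(1.3584) ≈ 1.1655.

d(x, mu) = √(1.3584) ≈ 1.1655


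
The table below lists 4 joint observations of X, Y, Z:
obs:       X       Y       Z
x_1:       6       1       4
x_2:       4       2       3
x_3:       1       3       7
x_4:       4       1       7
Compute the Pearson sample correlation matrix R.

Step 1 — column means:
  mean(X) = (6 + 4 + 1 + 4) / 4 = 15/4 = 3.75
  mean(Y) = (1 + 2 + 3 + 1) / 4 = 7/4 = 1.75
  mean(Z) = (4 + 3 + 7 + 7) / 4 = 21/4 = 5.25

Step 2 — sample variances and covariances s[i,j] = (1/(n-1)) · Σ_k (x_{k,i} - mean_i) · (x_{k,j} - mean_j), with n-1 = 3:
  s[X,X] = ((2.25)·(2.25) + (0.25)·(0.25) + (-2.75)·(-2.75) + (0.25)·(0.25)) / 3 = 12.75/3 = 4.25
  s[X,Y] = ((2.25)·(-0.75) + (0.25)·(0.25) + (-2.75)·(1.25) + (0.25)·(-0.75)) / 3 = -5.25/3 = -1.75
  s[X,Z] = ((2.25)·(-1.25) + (0.25)·(-2.25) + (-2.75)·(1.75) + (0.25)·(1.75)) / 3 = -7.75/3 = -2.5833
  s[Y,Y] = ((-0.75)·(-0.75) + (0.25)·(0.25) + (1.25)·(1.25) + (-0.75)·(-0.75)) / 3 = 2.75/3 = 0.9167
  s[Y,Z] = ((-0.75)·(-1.25) + (0.25)·(-2.25) + (1.25)·(1.75) + (-0.75)·(1.75)) / 3 = 1.25/3 = 0.4167
  s[Z,Z] = ((-1.25)·(-1.25) + (-2.25)·(-2.25) + (1.75)·(1.75) + (1.75)·(1.75)) / 3 = 12.75/3 = 4.25
  Sample standard deviations s_i = √(s[i,i]):
  s(X) = √(4.25) = 2.0616
  s(Y) = √(0.9167) = 0.9574
  s(Z) = √(4.25) = 2.0616

Step 3 — r_{ij} = s_{ij} / (s_i · s_j):
  r[X,X] = 1 (diagonal).
  r[X,Y] = -1.75 / (2.0616 · 0.9574) = -1.75 / 1.9738 = -0.8866
  r[X,Z] = -2.5833 / (2.0616 · 2.0616) = -2.5833 / 4.25 = -0.6078
  r[Y,Y] = 1 (diagonal).
  r[Y,Z] = 0.4167 / (0.9574 · 2.0616) = 0.4167 / 1.9738 = 0.2111
  r[Z,Z] = 1 (diagonal).

R is symmetric with unit diagonal. Assembling:

R = [[1, -0.8866, -0.6078],
 [-0.8866, 1, 0.2111],
 [-0.6078, 0.2111, 1]]


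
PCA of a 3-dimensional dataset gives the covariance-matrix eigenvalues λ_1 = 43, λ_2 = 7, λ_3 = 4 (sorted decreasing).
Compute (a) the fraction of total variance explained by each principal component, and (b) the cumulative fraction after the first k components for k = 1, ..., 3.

Step 1 — total variance = trace(Sigma) = Σ λ_i = 43 + 7 + 4 = 54.

Step 2 — fraction explained by component i = λ_i / Σ λ:
  PC1: 43/54 = 0.7963
  PC2: 7/54 = 0.1296
  PC3: 4/54 = 0.0741

Step 3 — cumulative fraction after k components = (λ_1 + ... + λ_k) / Σ λ:
  k = 1: 43/54 = 0.7963
  k = 2: (43 + 7)/54 = 50/54 = 0.9259
  k = 3: (43 + 7 + 4)/54 = 54/54 = 1

Summary (fraction, with percent):

explained: PC1 0.7963 (79.63%), PC2 0.1296 (12.96%), PC3 0.0741 (7.41%);  cumulative: 0.7963, 0.9259, 1


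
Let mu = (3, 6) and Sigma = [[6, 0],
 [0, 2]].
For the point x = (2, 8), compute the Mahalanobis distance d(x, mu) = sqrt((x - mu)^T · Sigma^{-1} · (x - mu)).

Step 1 — centre the observation: (x - mu) = (-1, 2).

Step 2 — invert Sigma. det(Sigma) = 6·2 - (0)² = 12.
  Sigma^{-1} = (1/det) · [[d, -b], [-b, a]] = [[0.1667, 0],
 [0, 0.5]].

Step 3 — form the quadratic (x - mu)^T · Sigma^{-1} · (x - mu):
  Sigma^{-1} · (x - mu) = (-0.1667, 1).
  (x - mu)^T · [Sigma^{-1} · (x - mu)] = (-1)·(-0.1667) + (2)·(1) = 2.1667.

Step 4 — take square root: d = √(2.1667) ≈ 1.472.

d(x, mu) = √(2.1667) ≈ 1.472


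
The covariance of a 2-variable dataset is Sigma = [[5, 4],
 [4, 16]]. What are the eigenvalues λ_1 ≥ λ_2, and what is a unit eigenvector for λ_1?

Step 1 — characteristic polynomial of 2×2 Sigma:
  det(Sigma - λI) = λ² - trace · λ + det = 0.
  trace = 5 + 16 = 21, det = 5·16 - (4)² = 64.
Step 2 — discriminant:
  Δ = trace² - 4·det = 441 - 256 = 185.
Step 3 — eigenvalues:
  λ = (trace ± √Δ)/2 = (21 ± 13.6015)/2,
  λ_1 = 17.3007,  λ_2 = 3.6993.

Step 4 — unit eigenvector for λ_1: solve (Sigma - λ_1 I)v = 0. First row:
  (5 - 17.3007)·v_x + (4)·v_y = 0, i.e. (-12.3007)·v_x + (4)·v_y = 0,
  so v ∝ (b, λ_1 - a) = (4, 12.3007) = u.
  ||u|| = √((4)² + (12.3007)²) = √(167.3081) ≈ 12.9348,
  v_1 = u/||u|| ≈ (0.3092, 0.951) (||v_1|| = 1).

λ_1 = 17.3007,  λ_2 = 3.6993;  v_1 ≈ (0.3092, 0.951)


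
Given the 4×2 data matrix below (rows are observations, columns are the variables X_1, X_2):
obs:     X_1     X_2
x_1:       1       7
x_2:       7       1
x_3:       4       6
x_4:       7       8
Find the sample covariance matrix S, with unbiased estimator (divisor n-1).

Step 1 — column means:
  mean(X_1) = (1 + 7 + 4 + 7) / 4 = 19/4 = 4.75
  mean(X_2) = (7 + 1 + 6 + 8) / 4 = 22/4 = 5.5

Step 2 — sample covariance S[i,j] = (1/(n-1)) · Σ_k (x_{k,i} - mean_i) · (x_{k,j} - mean_j), with n-1 = 3.
  S[X_1,X_1] = ((-3.75)·(-3.75) + (2.25)·(2.25) + (-0.75)·(-0.75) + (2.25)·(2.25)) / 3 = 24.75/3 = 8.25
  S[X_1,X_2] = ((-3.75)·(1.5) + (2.25)·(-4.5) + (-0.75)·(0.5) + (2.25)·(2.5)) / 3 = -10.5/3 = -3.5
  S[X_2,X_2] = ((1.5)·(1.5) + (-4.5)·(-4.5) + (0.5)·(0.5) + (2.5)·(2.5)) / 3 = 29/3 = 9.6667

S is symmetric (S[j,i] = S[i,j]). Assembling:

S = [[8.25, -3.5],
 [-3.5, 9.6667]]


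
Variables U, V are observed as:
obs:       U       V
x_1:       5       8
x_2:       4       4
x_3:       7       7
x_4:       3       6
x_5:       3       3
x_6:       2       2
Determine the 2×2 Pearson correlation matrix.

Step 1 — column means:
  mean(U) = (5 + 4 + 7 + 3 + 3 + 2) / 6 = 24/6 = 4
  mean(V) = (8 + 4 + 7 + 6 + 3 + 2) / 6 = 30/6 = 5

Step 2 — sample variances and covariances s[i,j] = (1/(n-1)) · Σ_k (x_{k,i} - mean_i) · (x_{k,j} - mean_j), with n-1 = 5:
  s[U,U] = ((1)·(1) + (0)·(0) + (3)·(3) + (-1)·(-1) + (-1)·(-1) + (-2)·(-2)) / 5 = 16/5 = 3.2
  s[U,V] = ((1)·(3) + (0)·(-1) + (3)·(2) + (-1)·(1) + (-1)·(-2) + (-2)·(-3)) / 5 = 16/5 = 3.2
  s[V,V] = ((3)·(3) + (-1)·(-1) + (2)·(2) + (1)·(1) + (-2)·(-2) + (-3)·(-3)) / 5 = 28/5 = 5.6
  Sample standard deviations s_i = √(s[i,i]):
  s(U) = √(3.2) = 1.7889
  s(V) = √(5.6) = 2.3664

Step 3 — r_{ij} = s_{ij} / (s_i · s_j):
  r[U,U] = 1 (diagonal).
  r[U,V] = 3.2 / (1.7889 · 2.3664) = 3.2 / 4.2332 = 0.7559
  r[V,V] = 1 (diagonal).

R is symmetric with unit diagonal. Assembling:

R = [[1, 0.7559],
 [0.7559, 1]]


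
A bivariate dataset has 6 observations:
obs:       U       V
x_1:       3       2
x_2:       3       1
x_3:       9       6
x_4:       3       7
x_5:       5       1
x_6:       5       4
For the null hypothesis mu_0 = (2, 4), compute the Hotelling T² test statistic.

Step 1 — sample mean vector:
  mean(U) = (3 + 3 + 9 + 3 + 5 + 5) / 6 = 28/6 = 4.6667
  mean(V) = (2 + 1 + 6 + 7 + 1 + 4) / 6 = 21/6 = 3.5
  x̄ = (4.6667, 3.5),  deviation x̄ - mu_0 = (4.6667, 3.5) - (2, 4) = (2.6667, -0.5).

Step 2 — sample covariance matrix, S[i,j] = (1/(n-1)) · Σ_k (x_{k,i} - mean_i) · (x_{k,j} - mean_j), divisor n-1 = 5:
  S[U,U] = ((-1.6667)·(-1.6667) + (-1.6667)·(-1.6667) + (4.3333)·(4.3333) + (-1.6667)·(-1.6667) + (0.3333)·(0.3333) + (0.3333)·(0.3333)) / 5 = 27.3333/5 = 5.4667
  S[U,V] = ((-1.6667)·(-1.5) + (-1.6667)·(-2.5) + (4.3333)·(2.5) + (-1.6667)·(3.5) + (0.3333)·(-2.5) + (0.3333)·(0.5)) / 5 = 11/5 = 2.2
  S[V,V] = ((-1.5)·(-1.5) + (-2.5)·(-2.5) + (2.5)·(2.5) + (3.5)·(3.5) + (-2.5)·(-2.5) + (0.5)·(0.5)) / 5 = 33.5/5 = 6.7
  S = [[5.4667, 2.2],
 [2.2, 6.7]].

Step 3 — invert S. det(S) = 5.4667·6.7 - (2.2)² = 31.7867.
  S^{-1} = (1/det) · [[d, -b], [-b, a]] = [[0.2108, -0.0692],
 [-0.0692, 0.172]].

Step 4 — quadratic form (x̄ - mu_0)^T · S^{-1} · (x̄ - mu_0):
  S^{-1} · (x̄ - mu_0) = (0.5967, -0.2706),
  (x̄ - mu_0)^T · [...] = (2.6667)·(0.5967) + (-0.5)·(-0.2706) = 1.7264.

Step 5 — scale by n: T² = 6 · 1.7264 = 10.3586.

T² ≈ 10.3586


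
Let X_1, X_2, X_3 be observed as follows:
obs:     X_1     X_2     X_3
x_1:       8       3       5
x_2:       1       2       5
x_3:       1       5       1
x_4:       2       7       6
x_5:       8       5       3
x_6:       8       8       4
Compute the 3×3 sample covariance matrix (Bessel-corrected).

Step 1 — column means:
  mean(X_1) = (8 + 1 + 1 + 2 + 8 + 8) / 6 = 28/6 = 4.6667
  mean(X_2) = (3 + 2 + 5 + 7 + 5 + 8) / 6 = 30/6 = 5
  mean(X_3) = (5 + 5 + 1 + 6 + 3 + 4) / 6 = 24/6 = 4

Step 2 — sample covariance S[i,j] = (1/(n-1)) · Σ_k (x_{k,i} - mean_i) · (x_{k,j} - mean_j), with n-1 = 5.
  S[X_1,X_1] = ((3.3333)·(3.3333) + (-3.6667)·(-3.6667) + (-3.6667)·(-3.6667) + (-2.6667)·(-2.6667) + (3.3333)·(3.3333) + (3.3333)·(3.3333)) / 5 = 67.3333/5 = 13.4667
  S[X_1,X_2] = ((3.3333)·(-2) + (-3.6667)·(-3) + (-3.6667)·(0) + (-2.6667)·(2) + (3.3333)·(0) + (3.3333)·(3)) / 5 = 9/5 = 1.8
  S[X_1,X_3] = ((3.3333)·(1) + (-3.6667)·(1) + (-3.6667)·(-3) + (-2.6667)·(2) + (3.3333)·(-1) + (3.3333)·(0)) / 5 = 2/5 = 0.4
  S[X_2,X_2] = ((-2)·(-2) + (-3)·(-3) + (0)·(0) + (2)·(2) + (0)·(0) + (3)·(3)) / 5 = 26/5 = 5.2
  S[X_2,X_3] = ((-2)·(1) + (-3)·(1) + (0)·(-3) + (2)·(2) + (0)·(-1) + (3)·(0)) / 5 = -1/5 = -0.2
  S[X_3,X_3] = ((1)·(1) + (1)·(1) + (-3)·(-3) + (2)·(2) + (-1)·(-1) + (0)·(0)) / 5 = 16/5 = 3.2

S is symmetric (S[j,i] = S[i,j]). Assembling:

S = [[13.4667, 1.8, 0.4],
 [1.8, 5.2, -0.2],
 [0.4, -0.2, 3.2]]


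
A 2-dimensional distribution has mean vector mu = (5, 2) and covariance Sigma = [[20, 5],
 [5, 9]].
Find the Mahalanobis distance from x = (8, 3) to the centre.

Step 1 — centre the observation: (x - mu) = (3, 1).

Step 2 — invert Sigma. det(Sigma) = 20·9 - (5)² = 155.
  Sigma^{-1} = (1/det) · [[d, -b], [-b, a]] = [[0.0581, -0.0323],
 [-0.0323, 0.129]].

Step 3 — form the quadratic (x - mu)^T · Sigma^{-1} · (x - mu):
  Sigma^{-1} · (x - mu) = (0.1419, 0.0323).
  (x - mu)^T · [Sigma^{-1} · (x - mu)] = (3)·(0.1419) + (1)·(0.0323) = 0.4581.

Step 4 — take square root: d = √(0.4581) ≈ 0.6768.

d(x, mu) = √(0.4581) ≈ 0.6768


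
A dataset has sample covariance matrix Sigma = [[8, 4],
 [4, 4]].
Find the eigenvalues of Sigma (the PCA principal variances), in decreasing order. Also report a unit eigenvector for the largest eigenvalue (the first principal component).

Step 1 — characteristic polynomial of 2×2 Sigma:
  det(Sigma - λI) = λ² - trace · λ + det = 0.
  trace = 8 + 4 = 12, det = 8·4 - (4)² = 16.
Step 2 — discriminant:
  Δ = trace² - 4·det = 144 - 64 = 80.
Step 3 — eigenvalues:
  λ = (trace ± √Δ)/2 = (12 ± 8.9443)/2,
  λ_1 = 10.4721,  λ_2 = 1.5279.

Step 4 — unit eigenvector for λ_1: solve (Sigma - λ_1 I)v = 0. First row:
  (8 - 10.4721)·v_x + (4)·v_y = 0, i.e. (-2.4721)·v_x + (4)·v_y = 0,
  so v ∝ (b, λ_1 - a) = (4, 2.4721) = u.
  ||u|| = √((4)² + (2.4721)²) = √(22.1115) ≈ 4.7023,
  v_1 = u/||u|| ≈ (0.8507, 0.5257) (||v_1|| = 1).

λ_1 = 10.4721,  λ_2 = 1.5279;  v_1 ≈ (0.8507, 0.5257)


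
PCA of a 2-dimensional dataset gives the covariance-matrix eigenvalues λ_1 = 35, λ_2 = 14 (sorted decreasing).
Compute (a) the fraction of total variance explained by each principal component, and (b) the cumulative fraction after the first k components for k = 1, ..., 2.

Step 1 — total variance = trace(Sigma) = Σ λ_i = 35 + 14 = 49.

Step 2 — fraction explained by component i = λ_i / Σ λ:
  PC1: 35/49 = 0.7143
  PC2: 14/49 = 0.2857

Step 3 — cumulative fraction after k components = (λ_1 + ... + λ_k) / Σ λ:
  k = 1: 35/49 = 0.7143
  k = 2: (35 + 14)/49 = 49/49 = 1

Summary (fraction, with percent):

explained: PC1 0.7143 (71.43%), PC2 0.2857 (28.57%);  cumulative: 0.7143, 1


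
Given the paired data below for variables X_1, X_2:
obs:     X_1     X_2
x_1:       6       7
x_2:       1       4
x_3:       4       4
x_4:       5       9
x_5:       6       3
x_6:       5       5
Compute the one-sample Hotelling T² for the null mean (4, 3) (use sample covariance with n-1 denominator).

Step 1 — sample mean vector:
  mean(X_1) = (6 + 1 + 4 + 5 + 6 + 5) / 6 = 27/6 = 4.5
  mean(X_2) = (7 + 4 + 4 + 9 + 3 + 5) / 6 = 32/6 = 5.3333
  x̄ = (4.5, 5.3333),  deviation x̄ - mu_0 = (4.5, 5.3333) - (4, 3) = (0.5, 2.3333).

Step 2 — sample covariance matrix, S[i,j] = (1/(n-1)) · Σ_k (x_{k,i} - mean_i) · (x_{k,j} - mean_j), divisor n-1 = 5:
  S[X_1,X_1] = ((1.5)·(1.5) + (-3.5)·(-3.5) + (-0.5)·(-0.5) + (0.5)·(0.5) + (1.5)·(1.5) + (0.5)·(0.5)) / 5 = 17.5/5 = 3.5
  S[X_1,X_2] = ((1.5)·(1.6667) + (-3.5)·(-1.3333) + (-0.5)·(-1.3333) + (0.5)·(3.6667) + (1.5)·(-2.3333) + (0.5)·(-0.3333)) / 5 = 6/5 = 1.2
  S[X_2,X_2] = ((1.6667)·(1.6667) + (-1.3333)·(-1.3333) + (-1.3333)·(-1.3333) + (3.6667)·(3.6667) + (-2.3333)·(-2.3333) + (-0.3333)·(-0.3333)) / 5 = 25.3333/5 = 5.0667
  S = [[3.5, 1.2],
 [1.2, 5.0667]].

Step 3 — invert S. det(S) = 3.5·5.0667 - (1.2)² = 16.2933.
  S^{-1} = (1/det) · [[d, -b], [-b, a]] = [[0.311, -0.0736],
 [-0.0736, 0.2148]].

Step 4 — quadratic form (x̄ - mu_0)^T · S^{-1} · (x̄ - mu_0):
  S^{-1} · (x̄ - mu_0) = (-0.0164, 0.4644),
  (x̄ - mu_0)^T · [...] = (0.5)·(-0.0164) + (2.3333)·(0.4644) = 1.0754.

Step 5 — scale by n: T² = 6 · 1.0754 = 6.4525.

T² ≈ 6.4525


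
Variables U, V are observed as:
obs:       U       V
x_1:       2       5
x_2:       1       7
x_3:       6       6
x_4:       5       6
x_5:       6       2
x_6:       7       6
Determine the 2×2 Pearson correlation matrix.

Step 1 — column means:
  mean(U) = (2 + 1 + 6 + 5 + 6 + 7) / 6 = 27/6 = 4.5
  mean(V) = (5 + 7 + 6 + 6 + 2 + 6) / 6 = 32/6 = 5.3333

Step 2 — sample variances and covariances s[i,j] = (1/(n-1)) · Σ_k (x_{k,i} - mean_i) · (x_{k,j} - mean_j), with n-1 = 5:
  s[U,U] = ((-2.5)·(-2.5) + (-3.5)·(-3.5) + (1.5)·(1.5) + (0.5)·(0.5) + (1.5)·(1.5) + (2.5)·(2.5)) / 5 = 29.5/5 = 5.9
  s[U,V] = ((-2.5)·(-0.3333) + (-3.5)·(1.6667) + (1.5)·(0.6667) + (0.5)·(0.6667) + (1.5)·(-3.3333) + (2.5)·(0.6667)) / 5 = -7/5 = -1.4
  s[V,V] = ((-0.3333)·(-0.3333) + (1.6667)·(1.6667) + (0.6667)·(0.6667) + (0.6667)·(0.6667) + (-3.3333)·(-3.3333) + (0.6667)·(0.6667)) / 5 = 15.3333/5 = 3.0667
  Sample standard deviations s_i = √(s[i,i]):
  s(U) = √(5.9) = 2.429
  s(V) = √(3.0667) = 1.7512

Step 3 — r_{ij} = s_{ij} / (s_i · s_j):
  r[U,U] = 1 (diagonal).
  r[U,V] = -1.4 / (2.429 · 1.7512) = -1.4 / 4.2536 = -0.3291
  r[V,V] = 1 (diagonal).

R is symmetric with unit diagonal. Assembling:

R = [[1, -0.3291],
 [-0.3291, 1]]


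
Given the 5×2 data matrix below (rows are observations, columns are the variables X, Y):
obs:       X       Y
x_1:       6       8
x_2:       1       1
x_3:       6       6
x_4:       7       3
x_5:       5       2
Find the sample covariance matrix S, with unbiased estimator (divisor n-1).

Step 1 — column means:
  mean(X) = (6 + 1 + 6 + 7 + 5) / 5 = 25/5 = 5
  mean(Y) = (8 + 1 + 6 + 3 + 2) / 5 = 20/5 = 4

Step 2 — sample covariance S[i,j] = (1/(n-1)) · Σ_k (x_{k,i} - mean_i) · (x_{k,j} - mean_j), with n-1 = 4.
  S[X,X] = ((1)·(1) + (-4)·(-4) + (1)·(1) + (2)·(2) + (0)·(0)) / 4 = 22/4 = 5.5
  S[X,Y] = ((1)·(4) + (-4)·(-3) + (1)·(2) + (2)·(-1) + (0)·(-2)) / 4 = 16/4 = 4
  S[Y,Y] = ((4)·(4) + (-3)·(-3) + (2)·(2) + (-1)·(-1) + (-2)·(-2)) / 4 = 34/4 = 8.5

S is symmetric (S[j,i] = S[i,j]). Assembling:

S = [[5.5, 4],
 [4, 8.5]]


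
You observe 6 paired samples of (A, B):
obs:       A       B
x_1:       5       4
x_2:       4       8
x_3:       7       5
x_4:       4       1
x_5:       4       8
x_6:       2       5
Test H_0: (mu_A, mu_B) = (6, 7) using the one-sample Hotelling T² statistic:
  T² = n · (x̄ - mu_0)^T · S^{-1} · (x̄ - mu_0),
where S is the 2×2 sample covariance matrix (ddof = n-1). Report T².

Step 1 — sample mean vector:
  mean(A) = (5 + 4 + 7 + 4 + 4 + 2) / 6 = 26/6 = 4.3333
  mean(B) = (4 + 8 + 5 + 1 + 8 + 5) / 6 = 31/6 = 5.1667
  x̄ = (4.3333, 5.1667),  deviation x̄ - mu_0 = (4.3333, 5.1667) - (6, 7) = (-1.6667, -1.8333).

Step 2 — sample covariance matrix, S[i,j] = (1/(n-1)) · Σ_k (x_{k,i} - mean_i) · (x_{k,j} - mean_j), divisor n-1 = 5:
  S[A,A] = ((0.6667)·(0.6667) + (-0.3333)·(-0.3333) + (2.6667)·(2.6667) + (-0.3333)·(-0.3333) + (-0.3333)·(-0.3333) + (-2.3333)·(-2.3333)) / 5 = 13.3333/5 = 2.6667
  S[A,B] = ((0.6667)·(-1.1667) + (-0.3333)·(2.8333) + (2.6667)·(-0.1667) + (-0.3333)·(-4.1667) + (-0.3333)·(2.8333) + (-2.3333)·(-0.1667)) / 5 = -1.3333/5 = -0.2667
  S[B,B] = ((-1.1667)·(-1.1667) + (2.8333)·(2.8333) + (-0.1667)·(-0.1667) + (-4.1667)·(-4.1667) + (2.8333)·(2.8333) + (-0.1667)·(-0.1667)) / 5 = 34.8333/5 = 6.9667
  S = [[2.6667, -0.2667],
 [-0.2667, 6.9667]].

Step 3 — invert S. det(S) = 2.6667·6.9667 - (-0.2667)² = 18.5067.
  S^{-1} = (1/det) · [[d, -b], [-b, a]] = [[0.3764, 0.0144],
 [0.0144, 0.1441]].

Step 4 — quadratic form (x̄ - mu_0)^T · S^{-1} · (x̄ - mu_0):
  S^{-1} · (x̄ - mu_0) = (-0.6538, -0.2882),
  (x̄ - mu_0)^T · [...] = (-1.6667)·(-0.6538) + (-1.8333)·(-0.2882) = 1.618.

Step 5 — scale by n: T² = 6 · 1.618 = 9.7082.

T² ≈ 9.7082


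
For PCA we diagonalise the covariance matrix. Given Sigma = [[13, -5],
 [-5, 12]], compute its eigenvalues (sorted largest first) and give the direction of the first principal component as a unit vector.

Step 1 — characteristic polynomial of 2×2 Sigma:
  det(Sigma - λI) = λ² - trace · λ + det = 0.
  trace = 13 + 12 = 25, det = 13·12 - (-5)² = 131.
Step 2 — discriminant:
  Δ = trace² - 4·det = 625 - 524 = 101.
Step 3 — eigenvalues:
  λ = (trace ± √Δ)/2 = (25 ± 10.0499)/2,
  λ_1 = 17.5249,  λ_2 = 7.4751.

Step 4 — unit eigenvector for λ_1: solve (Sigma - λ_1 I)v = 0. First row:
  (13 - 17.5249)·v_x + (-5)·v_y = 0, i.e. (-4.5249)·v_x + (-5)·v_y = 0,
  so v ∝ (b, λ_1 - a) = (-5, 4.5249); multiply by -1 so the first entry is positive: u = (5, -4.5249).
  ||u|| = √((5)² + (-4.5249)²) = √(45.4751) ≈ 6.7435,
  v_1 = u/||u|| ≈ (0.7415, -0.671) (||v_1|| = 1).

λ_1 = 17.5249,  λ_2 = 7.4751;  v_1 ≈ (0.7415, -0.671)


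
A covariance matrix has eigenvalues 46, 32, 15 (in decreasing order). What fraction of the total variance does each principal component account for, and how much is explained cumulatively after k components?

Step 1 — total variance = trace(Sigma) = Σ λ_i = 46 + 32 + 15 = 93.

Step 2 — fraction explained by component i = λ_i / Σ λ:
  PC1: 46/93 = 0.4946
  PC2: 32/93 = 0.3441
  PC3: 15/93 = 0.1613

Step 3 — cumulative fraction after k components = (λ_1 + ... + λ_k) / Σ λ:
  k = 1: 46/93 = 0.4946
  k = 2: (46 + 32)/93 = 78/93 = 0.8387
  k = 3: (46 + 32 + 15)/93 = 93/93 = 1

Summary (fraction, with percent):

explained: PC1 0.4946 (49.46%), PC2 0.3441 (34.41%), PC3 0.1613 (16.13%);  cumulative: 0.4946, 0.8387, 1


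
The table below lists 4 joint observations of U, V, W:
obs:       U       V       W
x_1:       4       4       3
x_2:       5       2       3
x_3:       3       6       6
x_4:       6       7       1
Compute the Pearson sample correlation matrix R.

Step 1 — column means:
  mean(U) = (4 + 5 + 3 + 6) / 4 = 18/4 = 4.5
  mean(V) = (4 + 2 + 6 + 7) / 4 = 19/4 = 4.75
  mean(W) = (3 + 3 + 6 + 1) / 4 = 13/4 = 3.25

Step 2 — sample variances and covariances s[i,j] = (1/(n-1)) · Σ_k (x_{k,i} - mean_i) · (x_{k,j} - mean_j), with n-1 = 3:
  s[U,U] = ((-0.5)·(-0.5) + (0.5)·(0.5) + (-1.5)·(-1.5) + (1.5)·(1.5)) / 3 = 5/3 = 1.6667
  s[U,V] = ((-0.5)·(-0.75) + (0.5)·(-2.75) + (-1.5)·(1.25) + (1.5)·(2.25)) / 3 = 0.5/3 = 0.1667
  s[U,W] = ((-0.5)·(-0.25) + (0.5)·(-0.25) + (-1.5)·(2.75) + (1.5)·(-2.25)) / 3 = -7.5/3 = -2.5
  s[V,V] = ((-0.75)·(-0.75) + (-2.75)·(-2.75) + (1.25)·(1.25) + (2.25)·(2.25)) / 3 = 14.75/3 = 4.9167
  s[V,W] = ((-0.75)·(-0.25) + (-2.75)·(-0.25) + (1.25)·(2.75) + (2.25)·(-2.25)) / 3 = -0.75/3 = -0.25
  s[W,W] = ((-0.25)·(-0.25) + (-0.25)·(-0.25) + (2.75)·(2.75) + (-2.25)·(-2.25)) / 3 = 12.75/3 = 4.25
  Sample standard deviations s_i = √(s[i,i]):
  s(U) = √(1.6667) = 1.291
  s(V) = √(4.9167) = 2.2174
  s(W) = √(4.25) = 2.0616

Step 3 — r_{ij} = s_{ij} / (s_i · s_j):
  r[U,U] = 1 (diagonal).
  r[U,V] = 0.1667 / (1.291 · 2.2174) = 0.1667 / 2.8626 = 0.0582
  r[U,W] = -2.5 / (1.291 · 2.0616) = -2.5 / 2.6615 = -0.9393
  r[V,V] = 1 (diagonal).
  r[V,W] = -0.25 / (2.2174 · 2.0616) = -0.25 / 4.5712 = -0.0547
  r[W,W] = 1 (diagonal).

R is symmetric with unit diagonal. Assembling:

R = [[1, 0.0582, -0.9393],
 [0.0582, 1, -0.0547],
 [-0.9393, -0.0547, 1]]


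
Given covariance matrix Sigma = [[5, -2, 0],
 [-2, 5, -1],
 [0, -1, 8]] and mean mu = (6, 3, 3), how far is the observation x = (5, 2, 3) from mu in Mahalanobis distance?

Step 1 — centre the observation: (x - mu) = (-1, -1, 0).

Step 2 — invert Sigma (cofactor / det for 3×3, or solve directly):
  Sigma^{-1} = [[0.2393, 0.0982, 0.0123],
 [0.0982, 0.2454, 0.0307],
 [0.0123, 0.0307, 0.1288]].

Step 3 — form the quadratic (x - mu)^T · Sigma^{-1} · (x - mu):
  Sigma^{-1} · (x - mu) = (-0.3374, -0.3436, -0.0429).
  (x - mu)^T · [Sigma^{-1} · (x - mu)] = (-1)·(-0.3374) + (-1)·(-0.3436) + (0)·(-0.0429) = 0.681.

Step 4 — take square root: d = √(0.681) ≈ 0.8252.

d(x, mu) = √(0.681) ≈ 0.8252


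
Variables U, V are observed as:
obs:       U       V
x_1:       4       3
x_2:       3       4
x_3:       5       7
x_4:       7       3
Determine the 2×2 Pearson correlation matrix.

Step 1 — column means:
  mean(U) = (4 + 3 + 5 + 7) / 4 = 19/4 = 4.75
  mean(V) = (3 + 4 + 7 + 3) / 4 = 17/4 = 4.25

Step 2 — sample variances and covariances s[i,j] = (1/(n-1)) · Σ_k (x_{k,i} - mean_i) · (x_{k,j} - mean_j), with n-1 = 3:
  s[U,U] = ((-0.75)·(-0.75) + (-1.75)·(-1.75) + (0.25)·(0.25) + (2.25)·(2.25)) / 3 = 8.75/3 = 2.9167
  s[U,V] = ((-0.75)·(-1.25) + (-1.75)·(-0.25) + (0.25)·(2.75) + (2.25)·(-1.25)) / 3 = -0.75/3 = -0.25
  s[V,V] = ((-1.25)·(-1.25) + (-0.25)·(-0.25) + (2.75)·(2.75) + (-1.25)·(-1.25)) / 3 = 10.75/3 = 3.5833
  Sample standard deviations s_i = √(s[i,i]):
  s(U) = √(2.9167) = 1.7078
  s(V) = √(3.5833) = 1.893

Step 3 — r_{ij} = s_{ij} / (s_i · s_j):
  r[U,U] = 1 (diagonal).
  r[U,V] = -0.25 / (1.7078 · 1.893) = -0.25 / 3.2329 = -0.0773
  r[V,V] = 1 (diagonal).

R is symmetric with unit diagonal. Assembling:

R = [[1, -0.0773],
 [-0.0773, 1]]


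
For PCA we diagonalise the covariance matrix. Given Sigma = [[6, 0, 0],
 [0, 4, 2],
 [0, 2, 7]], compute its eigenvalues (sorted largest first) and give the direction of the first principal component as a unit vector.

Step 1 — characteristic polynomial p(λ) = det(λI - Sigma) = λ³ - tr·λ² + c_1·λ - det, where tr = trace, c_1 = sum of the principal 2×2 minors, det = det(Sigma):
  tr = 6 + 4 + 7 = 17,
  c_1 = (6·4 - (0)²) + (6·7 - (0)²) + (4·7 - (2)²) = 24 + 42 + 24 = 90,
  det = 6·(4·7 - (2)²) - (0)·((0)·7 - (2)·(0)) + (0)·((0)·(2) - 4·(0)) = 6·(24) - (0)·(0) + (0)·(0) = 144.
  So p(λ) = λ³ - 17λ² + 90λ - 144.
Step 2 — look for an integer root (rational root theorem: any rational root is an integer divisor of 144). Testing λ = 3:
  p(3) = 27 - 153 + 270 - 144 = 0  ✓
  Dividing out (λ - 3): p(λ) = (λ - 3)(λ² - 14λ + 48).
Step 3 — remaining eigenvalues from the quadratic λ² - 14λ + 48 = 0:
  Δ = 14² - 4·48 = 196 - 192 = 4,  λ = (14 ± √4)/2 = (14 ± 2)/2 = 8 or 6.
  Sorted: λ_1 = 8,  λ_2 = 6,  λ_3 = 3  (check: sum = 17 = tr ✓).

Step 4 — unit eigenvector for λ_1 = 8: v spans the null space of (Sigma - λ_1 I), whose rows are
  r_1 = (-2, 0, 0),  r_2 = (0, -4, 2),  r_3 = (0, 2, -1).
  v is orthogonal to every row, so take v ∝ r_1 × r_2 = ((0)·(2) - (0)·(-4), (0)·(0) - (-2)·(2), (-2)·(-4) - (0)·(0)) = (0, 4, 8).
  Rescale (divide by 4): u = (0, 1, 2).
  ||u|| = √((0)² + (1)² + (2)²) = √(5) ≈ 2.2361,  v_1 = u/||u|| ≈ (0, 0.4472, 0.8944) (||v_1|| = 1).

λ_1 = 8,  λ_2 = 6,  λ_3 = 3;  v_1 ≈ (0, 0.4472, 0.8944)


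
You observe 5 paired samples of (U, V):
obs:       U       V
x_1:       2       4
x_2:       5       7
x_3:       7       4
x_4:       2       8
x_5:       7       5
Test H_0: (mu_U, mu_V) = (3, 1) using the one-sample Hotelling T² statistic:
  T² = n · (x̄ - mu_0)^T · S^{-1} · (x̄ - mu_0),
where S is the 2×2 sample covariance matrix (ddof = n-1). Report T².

Step 1 — sample mean vector:
  mean(U) = (2 + 5 + 7 + 2 + 7) / 5 = 23/5 = 4.6
  mean(V) = (4 + 7 + 4 + 8 + 5) / 5 = 28/5 = 5.6
  x̄ = (4.6, 5.6),  deviation x̄ - mu_0 = (4.6, 5.6) - (3, 1) = (1.6, 4.6).

Step 2 — sample covariance matrix, S[i,j] = (1/(n-1)) · Σ_k (x_{k,i} - mean_i) · (x_{k,j} - mean_j), divisor n-1 = 4:
  S[U,U] = ((-2.6)·(-2.6) + (0.4)·(0.4) + (2.4)·(2.4) + (-2.6)·(-2.6) + (2.4)·(2.4)) / 4 = 25.2/4 = 6.3
  S[U,V] = ((-2.6)·(-1.6) + (0.4)·(1.4) + (2.4)·(-1.6) + (-2.6)·(2.4) + (2.4)·(-0.6)) / 4 = -6.8/4 = -1.7
  S[V,V] = ((-1.6)·(-1.6) + (1.4)·(1.4) + (-1.6)·(-1.6) + (2.4)·(2.4) + (-0.6)·(-0.6)) / 4 = 13.2/4 = 3.3
  S = [[6.3, -1.7],
 [-1.7, 3.3]].

Step 3 — invert S. det(S) = 6.3·3.3 - (-1.7)² = 17.9.
  S^{-1} = (1/det) · [[d, -b], [-b, a]] = [[0.1844, 0.095],
 [0.095, 0.352]].

Step 4 — quadratic form (x̄ - mu_0)^T · S^{-1} · (x̄ - mu_0):
  S^{-1} · (x̄ - mu_0) = (0.7318, 1.7709),
  (x̄ - mu_0)^T · [...] = (1.6)·(0.7318) + (4.6)·(1.7709) = 9.3173.

Step 5 — scale by n: T² = 5 · 9.3173 = 46.5866.

T² ≈ 46.5866


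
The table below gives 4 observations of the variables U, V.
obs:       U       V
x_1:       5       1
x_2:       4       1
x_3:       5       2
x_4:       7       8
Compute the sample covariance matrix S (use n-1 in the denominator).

Step 1 — column means:
  mean(U) = (5 + 4 + 5 + 7) / 4 = 21/4 = 5.25
  mean(V) = (1 + 1 + 2 + 8) / 4 = 12/4 = 3

Step 2 — sample covariance S[i,j] = (1/(n-1)) · Σ_k (x_{k,i} - mean_i) · (x_{k,j} - mean_j), with n-1 = 3.
  S[U,U] = ((-0.25)·(-0.25) + (-1.25)·(-1.25) + (-0.25)·(-0.25) + (1.75)·(1.75)) / 3 = 4.75/3 = 1.5833
  S[U,V] = ((-0.25)·(-2) + (-1.25)·(-2) + (-0.25)·(-1) + (1.75)·(5)) / 3 = 12/3 = 4
  S[V,V] = ((-2)·(-2) + (-2)·(-2) + (-1)·(-1) + (5)·(5)) / 3 = 34/3 = 11.3333

S is symmetric (S[j,i] = S[i,j]). Assembling:

S = [[1.5833, 4],
 [4, 11.3333]]


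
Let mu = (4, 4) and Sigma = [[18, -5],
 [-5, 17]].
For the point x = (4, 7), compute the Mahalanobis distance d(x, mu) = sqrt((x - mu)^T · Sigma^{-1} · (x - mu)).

Step 1 — centre the observation: (x - mu) = (0, 3).

Step 2 — invert Sigma. det(Sigma) = 18·17 - (-5)² = 281.
  Sigma^{-1} = (1/det) · [[d, -b], [-b, a]] = [[0.0605, 0.0178],
 [0.0178, 0.0641]].

Step 3 — form the quadratic (x - mu)^T · Sigma^{-1} · (x - mu):
  Sigma^{-1} · (x - mu) = (0.0534, 0.1922).
  (x - mu)^T · [Sigma^{-1} · (x - mu)] = (0)·(0.0534) + (3)·(0.1922) = 0.5765.

Step 4 — take square root: d = √(0.5765) ≈ 0.7593.

d(x, mu) = √(0.5765) ≈ 0.7593


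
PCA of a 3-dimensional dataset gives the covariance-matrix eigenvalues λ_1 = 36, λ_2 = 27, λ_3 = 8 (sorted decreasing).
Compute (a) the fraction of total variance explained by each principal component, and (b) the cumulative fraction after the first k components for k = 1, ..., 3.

Step 1 — total variance = trace(Sigma) = Σ λ_i = 36 + 27 + 8 = 71.

Step 2 — fraction explained by component i = λ_i / Σ λ:
  PC1: 36/71 = 0.507
  PC2: 27/71 = 0.3803
  PC3: 8/71 = 0.1127

Step 3 — cumulative fraction after k components = (λ_1 + ... + λ_k) / Σ λ:
  k = 1: 36/71 = 0.507
  k = 2: (36 + 27)/71 = 63/71 = 0.8873
  k = 3: (36 + 27 + 8)/71 = 71/71 = 1

Summary (fraction, with percent):

explained: PC1 0.507 (50.7%), PC2 0.3803 (38.03%), PC3 0.1127 (11.27%);  cumulative: 0.507, 0.8873, 1


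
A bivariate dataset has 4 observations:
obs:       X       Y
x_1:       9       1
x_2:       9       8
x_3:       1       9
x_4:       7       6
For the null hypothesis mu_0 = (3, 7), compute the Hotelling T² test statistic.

Step 1 — sample mean vector:
  mean(X) = (9 + 9 + 1 + 7) / 4 = 26/4 = 6.5
  mean(Y) = (1 + 8 + 9 + 6) / 4 = 24/4 = 6
  x̄ = (6.5, 6),  deviation x̄ - mu_0 = (6.5, 6) - (3, 7) = (3.5, -1).

Step 2 — sample covariance matrix, S[i,j] = (1/(n-1)) · Σ_k (x_{k,i} - mean_i) · (x_{k,j} - mean_j), divisor n-1 = 3:
  S[X,X] = ((2.5)·(2.5) + (2.5)·(2.5) + (-5.5)·(-5.5) + (0.5)·(0.5)) / 3 = 43/3 = 14.3333
  S[X,Y] = ((2.5)·(-5) + (2.5)·(2) + (-5.5)·(3) + (0.5)·(0)) / 3 = -24/3 = -8
  S[Y,Y] = ((-5)·(-5) + (2)·(2) + (3)·(3) + (0)·(0)) / 3 = 38/3 = 12.6667
  S = [[14.3333, -8],
 [-8, 12.6667]].

Step 3 — invert S. det(S) = 14.3333·12.6667 - (-8)² = 117.5556.
  S^{-1} = (1/det) · [[d, -b], [-b, a]] = [[0.1078, 0.0681],
 [0.0681, 0.1219]].

Step 4 — quadratic form (x̄ - mu_0)^T · S^{-1} · (x̄ - mu_0):
  S^{-1} · (x̄ - mu_0) = (0.3091, 0.1163),
  (x̄ - mu_0)^T · [...] = (3.5)·(0.3091) + (-1)·(0.1163) = 0.9655.

Step 5 — scale by n: T² = 4 · 0.9655 = 3.862.

T² ≈ 3.862


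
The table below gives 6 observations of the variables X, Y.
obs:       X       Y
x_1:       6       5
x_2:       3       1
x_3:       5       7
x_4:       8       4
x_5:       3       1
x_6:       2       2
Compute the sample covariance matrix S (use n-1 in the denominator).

Step 1 — column means:
  mean(X) = (6 + 3 + 5 + 8 + 3 + 2) / 6 = 27/6 = 4.5
  mean(Y) = (5 + 1 + 7 + 4 + 1 + 2) / 6 = 20/6 = 3.3333

Step 2 — sample covariance S[i,j] = (1/(n-1)) · Σ_k (x_{k,i} - mean_i) · (x_{k,j} - mean_j), with n-1 = 5.
  S[X,X] = ((1.5)·(1.5) + (-1.5)·(-1.5) + (0.5)·(0.5) + (3.5)·(3.5) + (-1.5)·(-1.5) + (-2.5)·(-2.5)) / 5 = 25.5/5 = 5.1
  S[X,Y] = ((1.5)·(1.6667) + (-1.5)·(-2.3333) + (0.5)·(3.6667) + (3.5)·(0.6667) + (-1.5)·(-2.3333) + (-2.5)·(-1.3333)) / 5 = 17/5 = 3.4
  S[Y,Y] = ((1.6667)·(1.6667) + (-2.3333)·(-2.3333) + (3.6667)·(3.6667) + (0.6667)·(0.6667) + (-2.3333)·(-2.3333) + (-1.3333)·(-1.3333)) / 5 = 29.3333/5 = 5.8667

S is symmetric (S[j,i] = S[i,j]). Assembling:

S = [[5.1, 3.4],
 [3.4, 5.8667]]


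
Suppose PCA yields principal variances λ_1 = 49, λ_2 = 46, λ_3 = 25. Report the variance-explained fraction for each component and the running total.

Step 1 — total variance = trace(Sigma) = Σ λ_i = 49 + 46 + 25 = 120.

Step 2 — fraction explained by component i = λ_i / Σ λ:
  PC1: 49/120 = 0.4083
  PC2: 46/120 = 0.3833
  PC3: 25/120 = 0.2083

Step 3 — cumulative fraction after k components = (λ_1 + ... + λ_k) / Σ λ:
  k = 1: 49/120 = 0.4083
  k = 2: (49 + 46)/120 = 95/120 = 0.7917
  k = 3: (49 + 46 + 25)/120 = 120/120 = 1

Summary (fraction, with percent):

explained: PC1 0.4083 (40.83%), PC2 0.3833 (38.33%), PC3 0.2083 (20.83%);  cumulative: 0.4083, 0.7917, 1


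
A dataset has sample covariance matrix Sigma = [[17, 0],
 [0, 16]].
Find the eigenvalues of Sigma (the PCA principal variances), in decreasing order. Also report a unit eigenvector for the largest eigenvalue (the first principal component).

Step 1 — characteristic polynomial of 2×2 Sigma:
  det(Sigma - λI) = λ² - trace · λ + det = 0.
  trace = 17 + 16 = 33, det = 17·16 - (0)² = 272.
Step 2 — discriminant:
  Δ = trace² - 4·det = 1089 - 1088 = 1.
Step 3 — eigenvalues:
  λ = (trace ± √Δ)/2 = (33 ± 1)/2,
  λ_1 = 17,  λ_2 = 16.

Step 4 — unit eigenvector for λ_1: Sigma is diagonal, so its eigenvectors are the coordinate axes. λ_1 = 17 is the diagonal entry on the first coordinate axis, hence
  v_1 = (1, 0) (||v_1|| = 1).

λ_1 = 17,  λ_2 = 16;  v_1 ≈ (1, 0)


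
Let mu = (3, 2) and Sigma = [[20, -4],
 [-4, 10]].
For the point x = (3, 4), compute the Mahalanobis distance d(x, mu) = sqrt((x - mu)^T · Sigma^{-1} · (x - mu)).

Step 1 — centre the observation: (x - mu) = (0, 2).

Step 2 — invert Sigma. det(Sigma) = 20·10 - (-4)² = 184.
  Sigma^{-1} = (1/det) · [[d, -b], [-b, a]] = [[0.0543, 0.0217],
 [0.0217, 0.1087]].

Step 3 — form the quadratic (x - mu)^T · Sigma^{-1} · (x - mu):
  Sigma^{-1} · (x - mu) = (0.0435, 0.2174).
  (x - mu)^T · [Sigma^{-1} · (x - mu)] = (0)·(0.0435) + (2)·(0.2174) = 0.4348.

Step 4 — take square root: d = √(0.4348) ≈ 0.6594.

d(x, mu) = √(0.4348) ≈ 0.6594


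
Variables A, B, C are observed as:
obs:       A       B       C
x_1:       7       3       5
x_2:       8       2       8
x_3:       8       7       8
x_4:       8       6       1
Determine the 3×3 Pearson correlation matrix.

Step 1 — column means:
  mean(A) = (7 + 8 + 8 + 8) / 4 = 31/4 = 7.75
  mean(B) = (3 + 2 + 7 + 6) / 4 = 18/4 = 4.5
  mean(C) = (5 + 8 + 8 + 1) / 4 = 22/4 = 5.5

Step 2 — sample variances and covariances s[i,j] = (1/(n-1)) · Σ_k (x_{k,i} - mean_i) · (x_{k,j} - mean_j), with n-1 = 3:
  s[A,A] = ((-0.75)·(-0.75) + (0.25)·(0.25) + (0.25)·(0.25) + (0.25)·(0.25)) / 3 = 0.75/3 = 0.25
  s[A,B] = ((-0.75)·(-1.5) + (0.25)·(-2.5) + (0.25)·(2.5) + (0.25)·(1.5)) / 3 = 1.5/3 = 0.5
  s[A,C] = ((-0.75)·(-0.5) + (0.25)·(2.5) + (0.25)·(2.5) + (0.25)·(-4.5)) / 3 = 0.5/3 = 0.1667
  s[B,B] = ((-1.5)·(-1.5) + (-2.5)·(-2.5) + (2.5)·(2.5) + (1.5)·(1.5)) / 3 = 17/3 = 5.6667
  s[B,C] = ((-1.5)·(-0.5) + (-2.5)·(2.5) + (2.5)·(2.5) + (1.5)·(-4.5)) / 3 = -6/3 = -2
  s[C,C] = ((-0.5)·(-0.5) + (2.5)·(2.5) + (2.5)·(2.5) + (-4.5)·(-4.5)) / 3 = 33/3 = 11
  Sample standard deviations s_i = √(s[i,i]):
  s(A) = √(0.25) = 0.5
  s(B) = √(5.6667) = 2.3805
  s(C) = √(11) = 3.3166

Step 3 — r_{ij} = s_{ij} / (s_i · s_j):
  r[A,A] = 1 (diagonal).
  r[A,B] = 0.5 / (0.5 · 2.3805) = 0.5 / 1.1902 = 0.4201
  r[A,C] = 0.1667 / (0.5 · 3.3166) = 0.1667 / 1.6583 = 0.1005
  r[B,B] = 1 (diagonal).
  r[B,C] = -2 / (2.3805 · 3.3166) = -2 / 7.8951 = -0.2533
  r[C,C] = 1 (diagonal).

R is symmetric with unit diagonal. Assembling:

R = [[1, 0.4201, 0.1005],
 [0.4201, 1, -0.2533],
 [0.1005, -0.2533, 1]]
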